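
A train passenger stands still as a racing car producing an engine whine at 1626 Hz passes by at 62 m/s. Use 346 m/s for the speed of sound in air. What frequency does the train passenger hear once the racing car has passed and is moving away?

1379 Hz

Receding: f₂ = f · v/(v + v_s) = 1626 × 346/408 ≈ 1379 Hz.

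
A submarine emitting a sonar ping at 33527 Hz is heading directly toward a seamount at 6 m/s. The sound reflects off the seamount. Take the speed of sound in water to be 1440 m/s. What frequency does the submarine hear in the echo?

The seamount receives the sound from a moving source: f₁ = f₀ · v/(v − v_e) = 33527 × 1440/1434 ≈ 33667 Hz.
On the return leg the submarine is a moving observer: f₂ = f₁ · (v + v_e)/v = 33667 × 1446/1440 ≈ 33808 Hz.
Equivalently f₂ = f₀ · (v + v_e)/(v − v_e).

33808 Hz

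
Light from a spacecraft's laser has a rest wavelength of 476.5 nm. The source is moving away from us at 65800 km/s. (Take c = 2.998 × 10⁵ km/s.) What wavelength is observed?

β = v/c = 65800/299800 = 0.2195.
Relativistic Doppler for wavelength: λ' = λ₀ · √((1 + β)/(1 − β)).
λ' = 476.5 × √(1.2195/0.7805) = 476.5 × 1.24996 ≈ 595.6 nm.

595.6 nm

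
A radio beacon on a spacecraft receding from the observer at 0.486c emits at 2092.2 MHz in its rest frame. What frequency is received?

Relativistic Doppler for frequency: f' = f₀ · √((1 − β)/(1 + β)).
f' = 2092.2 × √(0.5140/1.4860) = 2092.2 × 0.58813 ≈ 1230.5 MHz.

1230.5 MHz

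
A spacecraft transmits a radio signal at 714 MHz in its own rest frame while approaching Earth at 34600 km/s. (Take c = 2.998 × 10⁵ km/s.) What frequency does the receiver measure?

801.8 MHz

β = v/c = 34600/299800 = 0.1154.
Relativistic Doppler for frequency: f' = f₀ · √((1 + β)/(1 − β)).
f' = 714 × √(1.1154/0.8846) = 714 × 1.12291 ≈ 801.8 MHz.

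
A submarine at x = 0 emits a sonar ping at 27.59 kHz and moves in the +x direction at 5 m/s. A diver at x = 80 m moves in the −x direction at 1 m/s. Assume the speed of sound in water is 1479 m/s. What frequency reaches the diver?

The observer lies on the +x side, so the source is heading toward the observer and the observer is heading toward the source.
General Doppler shift: f' = f · (v + v_o)/(v − v_s).
f' = 27.59 × (1479 + 1)/(1479 − 5) = 27.59 × 1480/1474 ≈ 27.7 kHz.

27.7 kHz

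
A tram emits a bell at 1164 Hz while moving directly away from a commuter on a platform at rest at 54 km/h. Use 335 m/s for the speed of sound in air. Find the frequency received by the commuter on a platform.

54 km/h = 15 m/s.
With the source moving away from a stationary observer, f' = f · v/(v + v_s).
f' = 1164 × 335/(335 + 15) = 1164 × 335/350 ≈ 1114 Hz.

1114 Hz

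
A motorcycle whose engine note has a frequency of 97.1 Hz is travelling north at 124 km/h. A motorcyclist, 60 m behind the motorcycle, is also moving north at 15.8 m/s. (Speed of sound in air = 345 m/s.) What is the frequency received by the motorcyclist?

92 Hz

124 km/h = 34.44 m/s.
The motorcyclist is behind, so the motorcycle is moving away from it while the motorcyclist is moving toward the motorcycle.
General Doppler shift: f' = f · (v + v_o)/(v + v_s).
f' = 97.1 × (345 + 15.8)/(345 + 34.44) = 97.1 × 360.8/379.44 ≈ 92 Hz.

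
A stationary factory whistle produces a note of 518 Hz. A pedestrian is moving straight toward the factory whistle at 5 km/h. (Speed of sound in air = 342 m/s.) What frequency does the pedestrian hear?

520 Hz

5 km/h = 1.389 m/s.
Moving observer, stationary source: f' = f · (v + v_o)/v.
f' = 518 × (342 + 1.389)/342 = 518 × 343.39/342 ≈ 520 Hz.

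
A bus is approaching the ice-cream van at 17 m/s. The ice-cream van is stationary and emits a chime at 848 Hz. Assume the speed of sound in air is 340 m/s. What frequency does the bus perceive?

890 Hz

Moving observer, stationary source: f' = f · (v + v_o)/v.
f' = 848 × (340 + 17)/340 = 848 × 357/340 ≈ 890 Hz.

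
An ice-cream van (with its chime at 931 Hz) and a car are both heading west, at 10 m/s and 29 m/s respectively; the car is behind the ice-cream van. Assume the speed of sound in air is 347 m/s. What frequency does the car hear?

The car is behind, so the ice-cream van is moving away from it while the car is moving toward the ice-cream van.
Both move, so f' = f · (v + v_o)/(v + v_s).
f' = 931 × (347 + 29)/(347 + 10) = 931 × 376/357 ≈ 981 Hz.

981 Hz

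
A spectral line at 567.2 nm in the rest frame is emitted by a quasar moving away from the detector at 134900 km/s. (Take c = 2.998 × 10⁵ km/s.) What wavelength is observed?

920.9 nm

β = v/c = 134900/299800 = 0.4500.
Relativistic Doppler for wavelength: λ' = λ₀ · √((1 + β)/(1 − β)).
λ' = 567.2 × √(1.4500/0.5500) = 567.2 × 1.62362 ≈ 920.9 nm.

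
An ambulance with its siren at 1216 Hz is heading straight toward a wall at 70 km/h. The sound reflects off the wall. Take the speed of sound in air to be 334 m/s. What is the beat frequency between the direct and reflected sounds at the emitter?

70 km/h = 19.44 m/s.
The wall receives the sound from a moving source: f₁ = f₀ · v/(v − v_e) = 1216 × 334/314.56 ≈ 1291.2 Hz.
On the return leg the ambulance is a moving observer: f₂ = f₁ · (v + v_e)/v = 1291.2 × 353.44/334 ≈ 1366.3 Hz.
Equivalently f₂ = f₀ · (v + v_e)/(v − v_e).
Beat against the emitted tone: |f₂ − f₀| = 2v_e·f₀/(v − v_e) = 2 × 19.44 × 1216/314.56 ≈ 150 Hz.

150 Hz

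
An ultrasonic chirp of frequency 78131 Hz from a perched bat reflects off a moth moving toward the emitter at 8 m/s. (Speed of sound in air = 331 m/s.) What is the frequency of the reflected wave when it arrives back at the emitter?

82001 Hz

At the moth (a moving observer), f₁ = f₀ · (v + u)/v = 78131 × 339/331 ≈ 80019 Hz.
On reflection it acts as a source moving toward the stationary detector: f₂ = f₁ · v/(v − u) = 80019 × 331/323 ≈ 82001 Hz.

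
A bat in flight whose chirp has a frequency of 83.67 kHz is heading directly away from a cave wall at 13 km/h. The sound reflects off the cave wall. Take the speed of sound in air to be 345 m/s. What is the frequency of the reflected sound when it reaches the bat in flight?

81.9 kHz

13 km/h = 3.611 m/s.
The cave wall receives the sound from a moving source: f₁ = f₀ · v/(v + v_e) = 83.67 × 345/348.61 ≈ 82.8 kHz.
On the return leg the bat in flight is a moving observer: f₂ = f₁ · (v − v_e)/v = 82.8 × 341.39/345 ≈ 81.9 kHz.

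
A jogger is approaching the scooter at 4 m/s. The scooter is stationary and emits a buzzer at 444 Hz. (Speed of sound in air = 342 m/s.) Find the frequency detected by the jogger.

Moving observer, stationary source: f' = f · (v + v_o)/v.
f' = 444 × (342 + 4)/342 = 444 × 346/342 ≈ 449 Hz.

449 Hz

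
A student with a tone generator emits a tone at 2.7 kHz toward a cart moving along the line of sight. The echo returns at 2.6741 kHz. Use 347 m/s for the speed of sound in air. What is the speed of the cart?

Double Doppler shift off a moving reflector: f₂ = f₀ · (v + u)/(v − u) (u > 0 toward emitter).
Rearranging, u = v · (f₂ − f₀)/(f₂ + f₀) = 347 × -0.0259/5.3741 ≈ -1.67 m/s.
So the cart is moving at 1.67 m/s away from the emitter.

1.67 m/s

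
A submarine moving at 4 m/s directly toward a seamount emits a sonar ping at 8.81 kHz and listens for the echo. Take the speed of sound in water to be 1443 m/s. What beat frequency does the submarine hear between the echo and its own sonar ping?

The seamount receives the sound from a moving source: f₁ = f₀ · v/(v − v_e) = 8.81 × 1443/1439 ≈ 8.8345 kHz.
On the return leg the submarine is a moving observer: f₂ = f₁ · (v + v_e)/v = 8.8345 × 1447/1443 ≈ 8.8590 kHz.
Beat against the emitted tone (with f₀ = 8810 Hz): |f₂ − f₀| = 2v_e·f₀/(v − v_e) = 2 × 4 × 8810/1439 ≈ 49.0 Hz.

49.0 Hz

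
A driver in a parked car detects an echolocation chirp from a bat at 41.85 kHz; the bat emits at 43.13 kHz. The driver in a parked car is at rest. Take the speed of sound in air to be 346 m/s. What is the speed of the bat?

f' < f, so the bat is receding.
f' = f · v/(v + v_s) ⇒ v_s = v · |1 − f/f'|.
v_s = 346 × |1 − 43.13/41.85| = 346 × 0.03059 ≈ 10.6 m/s.

10.6 m/s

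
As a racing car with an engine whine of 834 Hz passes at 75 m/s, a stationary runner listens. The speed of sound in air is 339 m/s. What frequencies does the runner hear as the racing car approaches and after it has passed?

1071 Hz approaching; 683 Hz receding

Approaching: f₁ = f · v/(v − v_s) = 834 × 339/264 ≈ 1071 Hz.
Receding: f₂ = f · v/(v + v_s) = 834 × 339/414 ≈ 683 Hz.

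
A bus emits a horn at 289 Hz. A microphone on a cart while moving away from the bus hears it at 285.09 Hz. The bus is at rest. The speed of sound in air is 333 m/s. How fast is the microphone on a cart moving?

4.5 m/s

f' = f · (v − v_o)/v ⇒ v_o = v · |f'/f − 1|.
v_o = 333 × |285.09/289 − 1| = 333 × 0.01353 ≈ 4.5 m/s.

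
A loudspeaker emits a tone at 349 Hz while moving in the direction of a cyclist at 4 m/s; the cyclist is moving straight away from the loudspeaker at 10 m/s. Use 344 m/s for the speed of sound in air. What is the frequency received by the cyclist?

Both move, so f' = f · (v − v_o)/(v − v_s).
f' = 349 × (344 − 10)/(344 − 4) = 349 × 334/340 ≈ 343 Hz.

343 Hz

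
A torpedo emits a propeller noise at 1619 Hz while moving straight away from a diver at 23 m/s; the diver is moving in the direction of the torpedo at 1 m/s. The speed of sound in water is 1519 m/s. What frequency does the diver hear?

1596 Hz

Both move, so f' = f · (v + v_o)/(v + v_s).
f' = 1619 × (1519 + 1)/(1519 + 23) = 1619 × 1520/1542 ≈ 1596 Hz.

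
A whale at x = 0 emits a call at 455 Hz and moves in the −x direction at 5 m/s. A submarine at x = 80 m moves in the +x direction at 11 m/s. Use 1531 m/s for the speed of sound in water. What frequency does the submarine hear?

The observer lies on the +x side, so the source is heading away from the observer and the observer is heading away from the source.
Both move, so f' = f · (v − v_o)/(v + v_s).
f' = 455 × (1531 − 11)/(1531 + 5) = 455 × 1520/1536 ≈ 450 Hz.

450 Hz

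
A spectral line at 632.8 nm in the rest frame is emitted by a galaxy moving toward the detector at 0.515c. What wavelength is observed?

Relativistic Doppler for wavelength: λ' = λ₀ · √((1 − β)/(1 + β)).
λ' = 632.8 × √(0.4850/1.5150) = 632.8 × 0.56580 ≈ 358.0 nm.

358.0 nm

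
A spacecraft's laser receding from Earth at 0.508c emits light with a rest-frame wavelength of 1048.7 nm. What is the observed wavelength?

Relativistic Doppler for wavelength: λ' = λ₀ · √((1 + β)/(1 − β)).
λ' = 1048.7 × √(1.5080/0.4920) = 1048.7 × 1.75073 ≈ 1836.0 nm.

1836.0 nm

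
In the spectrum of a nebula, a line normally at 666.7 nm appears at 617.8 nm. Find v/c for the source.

λ'/λ₀ = 0.9267 < 1 (blueshift), so the source is approaching.
λ'/λ₀ = √((1 − β)/(1 + β)) for an approaching source ⇒ β = (1 − r²)/(1 + r²) with r = λ'/λ₀.
β = (1 − 0.8587)/(1 + 0.8587) ≈ 0.076.

0.076c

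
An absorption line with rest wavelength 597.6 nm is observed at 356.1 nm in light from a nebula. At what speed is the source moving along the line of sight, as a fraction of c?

0.476c

λ'/λ₀ = 0.5959 < 1 (blueshift), so the source is approaching.
λ'/λ₀ = √((1 − β)/(1 + β)) for an approaching source ⇒ β = (1 − r²)/(1 + r²) with r = λ'/λ₀.
β = (1 − 0.3551)/(1 + 0.3551) ≈ 0.476.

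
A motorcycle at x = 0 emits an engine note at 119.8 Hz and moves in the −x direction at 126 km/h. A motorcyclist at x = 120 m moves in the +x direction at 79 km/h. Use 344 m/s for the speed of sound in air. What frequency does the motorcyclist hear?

126 km/h = 35 m/s; 79 km/h = 21.94 m/s.
The observer lies on the +x side, so the source is heading away from the observer and the observer is heading away from the source.
With source receding and observer receding, f' = f · (v − v_o)/(v + v_s).
f' = 119.8 × (344 − 21.94)/(344 + 35) = 119.8 × 322.06/379 ≈ 102 Hz.

102 Hz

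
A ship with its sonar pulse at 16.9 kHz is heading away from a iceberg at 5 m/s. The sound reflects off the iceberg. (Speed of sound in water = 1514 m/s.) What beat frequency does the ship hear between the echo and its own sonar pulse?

The iceberg receives the sound from a moving source: f₁ = f₀ · v/(v + v_e) = 16.9 × 1514/1519 ≈ 16.8444 kHz.
On the return leg the ship is a moving observer: f₂ = f₁ · (v − v_e)/v = 16.8444 × 1509/1514 ≈ 16.7887 kHz.
Equivalently f₂ = f₀ · (v − v_e)/(v + v_e).
Beat against the emitted tone (with f₀ = 16900 Hz): |f₂ − f₀| = 2v_e·f₀/(v + v_e) = 2 × 5 × 16900/1519 ≈ 111 Hz.

111 Hz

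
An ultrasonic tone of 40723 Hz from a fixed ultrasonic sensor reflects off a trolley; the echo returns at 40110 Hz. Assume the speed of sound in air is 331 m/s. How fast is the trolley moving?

Double Doppler shift off a moving reflector: f₂ = f₀ · (v + u)/(v − u) (u > 0 toward emitter).
Rearranging, u = v · (f₂ − f₀)/(f₂ + f₀) = 331 × -613/80833 ≈ -2.51 m/s.
So the trolley is moving at 2.51 m/s away from the emitter.

2.51 m/s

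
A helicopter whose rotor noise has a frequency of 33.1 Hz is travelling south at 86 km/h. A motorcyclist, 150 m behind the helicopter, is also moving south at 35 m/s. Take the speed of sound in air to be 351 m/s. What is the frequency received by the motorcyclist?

86 km/h = 23.89 m/s.
The motorcyclist is behind, so the helicopter is moving away from it while the motorcyclist is moving toward the helicopter.
General Doppler shift: f' = f · (v + v_o)/(v + v_s).
f' = 33.1 × (351 + 35)/(351 + 23.89) = 33.1 × 386/374.89 ≈ 34.1 Hz.

34.1 Hz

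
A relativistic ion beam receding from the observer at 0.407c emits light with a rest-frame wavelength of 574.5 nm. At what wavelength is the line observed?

Relativistic Doppler for wavelength: λ' = λ₀ · √((1 + β)/(1 − β)).
λ' = 574.5 × √(1.4070/0.5930) = 574.5 × 1.54035 ≈ 884.9 nm.

884.9 nm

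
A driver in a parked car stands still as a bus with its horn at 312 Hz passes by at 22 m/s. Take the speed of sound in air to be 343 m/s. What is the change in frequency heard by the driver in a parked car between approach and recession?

40.2 Hz

Approaching: f₁ = f · v/(v − v_s) = 312 × 343/321 ≈ 333.4 Hz.
Receding: f₂ = f · v/(v + v_s) = 312 × 343/365 ≈ 293.2 Hz.
Drop: f₁ − f₂ = 2f·v·v_s/(v² − v_s²) = 2 × 312 × 343 × 22/(343² − 22²) ≈ 40.2 Hz.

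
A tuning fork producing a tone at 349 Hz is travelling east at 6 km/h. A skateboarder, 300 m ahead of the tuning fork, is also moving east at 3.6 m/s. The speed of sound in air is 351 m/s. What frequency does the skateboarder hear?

347 Hz

6 km/h = 1.667 m/s.
The skateboarder is ahead, so the tuning fork is moving toward it while the skateboarder is moving away from the tuning fork.
General Doppler shift: f' = f · (v − v_o)/(v − v_s).
f' = 349 × (351 − 3.6)/(351 − 1.667) = 349 × 347.4/349.33 ≈ 347 Hz.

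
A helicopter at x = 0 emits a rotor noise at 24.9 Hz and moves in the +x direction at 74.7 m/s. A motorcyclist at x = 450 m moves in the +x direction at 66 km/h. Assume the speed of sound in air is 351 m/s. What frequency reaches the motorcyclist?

30.0 Hz

66 km/h = 18.33 m/s.
The observer lies on the +x side, so the source is heading toward the observer and the observer is heading away from the source.
General Doppler shift: f' = f · (v − v_o)/(v − v_s).
f' = 24.9 × (351 − 18.33)/(351 − 74.7) = 24.9 × 332.67/276.3 ≈ 30.0 Hz.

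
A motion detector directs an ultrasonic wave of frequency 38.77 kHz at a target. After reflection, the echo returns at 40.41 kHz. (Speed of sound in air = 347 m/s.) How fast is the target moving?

Double Doppler shift off a moving reflector: f₂ = f₀ · (v + u)/(v − u) (u > 0 toward emitter).
Rearranging, u = v · (f₂ − f₀)/(f₂ + f₀) = 347 × 1.64/79.18 ≈ 7.2 m/s.
So the target is moving at 7.2 m/s toward the emitter.

7.2 m/s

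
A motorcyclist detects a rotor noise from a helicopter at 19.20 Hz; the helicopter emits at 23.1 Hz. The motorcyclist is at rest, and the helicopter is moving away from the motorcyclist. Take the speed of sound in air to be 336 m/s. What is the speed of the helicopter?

f' = f · v/(v + v_s) ⇒ v_s = v · |1 − f/f'|.
v_s = 336 × |1 − 23.1/19.20| = 336 × 0.2031 ≈ 68 m/s.

68 m/s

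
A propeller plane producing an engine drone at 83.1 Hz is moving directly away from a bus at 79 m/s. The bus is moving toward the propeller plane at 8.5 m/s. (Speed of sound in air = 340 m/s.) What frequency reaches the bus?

General Doppler shift: f' = f · (v + v_o)/(v + v_s).
f' = 83.1 × (340 + 8.5)/(340 + 79) = 83.1 × 348.5/419 ≈ 69 Hz.

69 Hz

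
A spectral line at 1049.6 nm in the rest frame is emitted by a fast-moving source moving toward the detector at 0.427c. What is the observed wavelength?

Relativistic Doppler for wavelength: λ' = λ₀ · √((1 − β)/(1 + β)).
λ' = 1049.6 × √(0.5730/1.4270) = 1049.6 × 0.63367 ≈ 665.1 nm.

665.1 nm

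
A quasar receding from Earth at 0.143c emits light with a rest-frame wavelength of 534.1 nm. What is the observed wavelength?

616.8 nm

Relativistic Doppler for wavelength: λ' = λ₀ · √((1 + β)/(1 − β)).
λ' = 534.1 × √(1.1430/0.8570) = 534.1 × 1.15487 ≈ 616.8 nm.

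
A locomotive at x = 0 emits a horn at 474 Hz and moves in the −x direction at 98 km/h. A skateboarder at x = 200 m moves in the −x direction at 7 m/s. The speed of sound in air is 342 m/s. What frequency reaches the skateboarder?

448 Hz

98 km/h = 27.22 m/s.
The observer lies on the +x side, so the source is heading away from the observer and the observer is heading toward the source.
With source receding and observer approaching, f' = f · (v + v_o)/(v + v_s).
f' = 474 × (342 + 7)/(342 + 27.22) = 474 × 349/369.22 ≈ 448 Hz.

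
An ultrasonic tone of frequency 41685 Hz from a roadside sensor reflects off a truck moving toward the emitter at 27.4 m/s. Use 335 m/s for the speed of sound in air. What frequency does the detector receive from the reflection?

49111 Hz

The truck first receives the wave as a moving observer: f₁ = f₀ · (v + u)/v = 41685 × (335 + 27.4)/335 ≈ 45094 Hz.
The reflection then acts as a moving source: f₂ = f₁ · v/(v − u) ≈ 49111 Hz.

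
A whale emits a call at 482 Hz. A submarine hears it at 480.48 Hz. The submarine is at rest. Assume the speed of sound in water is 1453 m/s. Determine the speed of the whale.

f' < f, so the whale is receding.
f' = f · v/(v + v_s) ⇒ v_s = v · |1 − f/f'|.
v_s = 1453 × |1 − 482/480.48| = 1453 × 0.003164 ≈ 4.6 m/s.

4.6 m/s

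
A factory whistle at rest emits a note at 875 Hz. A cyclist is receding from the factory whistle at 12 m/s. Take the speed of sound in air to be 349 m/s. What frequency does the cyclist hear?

Only the observer moves, away from the source, so f' = f · (v − v_o)/v.
f' = 875 × (349 − 12)/349 = 875 × 337/349 ≈ 845 Hz.

845 Hz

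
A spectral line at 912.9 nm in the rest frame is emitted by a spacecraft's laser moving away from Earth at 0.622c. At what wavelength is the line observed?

1891.0 nm

Relativistic Doppler for wavelength: λ' = λ₀ · √((1 + β)/(1 − β)).
λ' = 912.9 × √(1.6220/0.3780) = 912.9 × 2.07147 ≈ 1891.0 nm.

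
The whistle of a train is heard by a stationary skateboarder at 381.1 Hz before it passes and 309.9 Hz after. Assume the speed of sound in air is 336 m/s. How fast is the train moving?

35 m/s

f₁/f₂ = (v + v_s)/(v − v_s), so v_s = v · (f₁ − f₂)/(f₁ + f₂).
v_s = 336 × (381.1 − 309.9)/(381.1 + 309.9) = 336 × 71.2/691.0 ≈ 35 m/s.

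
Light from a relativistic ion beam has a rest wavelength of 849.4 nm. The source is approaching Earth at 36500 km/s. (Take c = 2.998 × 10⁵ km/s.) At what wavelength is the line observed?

751.6 nm

β = v/c = 36500/299800 = 0.1217.
Relativistic Doppler for wavelength: λ' = λ₀ · √((1 − β)/(1 + β)).
λ' = 849.4 × √(0.8783/1.1217) = 849.4 × 0.88483 ≈ 751.6 nm.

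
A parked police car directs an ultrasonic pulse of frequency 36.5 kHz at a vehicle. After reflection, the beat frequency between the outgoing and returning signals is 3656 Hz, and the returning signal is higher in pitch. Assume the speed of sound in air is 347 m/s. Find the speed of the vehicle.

Double Doppler shift off a moving reflector: f₂ = f₀ · (v + u)/(v − u) (u > 0 toward emitter).
Returning signal is higher, so f₂ = f₀ + Δf = 36500 + 3656 = 40156 Hz.
Rearranging, u = v · (f₂ − f₀)/(f₂ + f₀) = 347 × 3656/76656 ≈ 16.5 m/s.
So the vehicle is moving at 16.5 m/s toward the emitter.

16.5 m/s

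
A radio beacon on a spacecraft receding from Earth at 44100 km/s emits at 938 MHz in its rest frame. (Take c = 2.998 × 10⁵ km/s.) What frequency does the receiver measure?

808.8 MHz

β = v/c = 44100/299800 = 0.1471.
Relativistic Doppler for frequency: f' = f₀ · √((1 − β)/(1 + β)).
f' = 938 × √(0.8529/1.1471) = 938 × 0.86228 ≈ 808.8 MHz.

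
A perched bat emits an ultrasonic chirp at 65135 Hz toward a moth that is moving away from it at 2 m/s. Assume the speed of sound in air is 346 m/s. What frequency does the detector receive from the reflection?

64386 Hz

The moth first receives the wave as a moving observer: f₁ = f₀ · (v − u)/v = 65135 × (346 − 2)/346 ≈ 64758 Hz.
The reflection then acts as a moving source: f₂ = f₁ · v/(v + u) ≈ 64386 Hz.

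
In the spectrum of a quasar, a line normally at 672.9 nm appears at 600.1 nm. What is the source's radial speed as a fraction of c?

0.114c

λ'/λ₀ = 0.8918 < 1 (blueshift), so the source is approaching.
λ'/λ₀ = √((1 − β)/(1 + β)) for an approaching source ⇒ β = (1 − r²)/(1 + r²) with r = λ'/λ₀.
β = (1 − 0.7953)/(1 + 0.7953) ≈ 0.114.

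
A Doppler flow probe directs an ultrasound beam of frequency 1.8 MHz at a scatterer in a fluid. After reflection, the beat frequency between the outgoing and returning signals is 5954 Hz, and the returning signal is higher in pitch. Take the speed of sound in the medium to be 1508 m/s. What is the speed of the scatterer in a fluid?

2.49 m/s

Double Doppler shift off a moving reflector: f₂ = f₀ · (v + u)/(v − u) (u > 0 toward emitter).
Returning signal is higher, so f₂ = f₀ + Δf = 1800000 + 5954 = 1805954 Hz.
Rearranging, u = v · (f₂ − f₀)/(f₂ + f₀) = 1508 × 5954/3605954 ≈ 2.49 m/s.
So the scatterer in a fluid is moving at 2.49 m/s toward the emitter.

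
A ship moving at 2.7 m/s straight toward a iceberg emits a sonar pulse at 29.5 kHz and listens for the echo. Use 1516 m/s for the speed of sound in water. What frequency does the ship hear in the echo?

The iceberg receives the sound from a moving source: f₁ = f₀ · v/(v − v_e) = 29.5 × 1516/1513.3 ≈ 29.6 kHz.
On the return leg the ship is a moving observer: f₂ = f₁ · (v + v_e)/v = 29.6 × 1518.7/1516 ≈ 29.6 kHz.
Equivalently f₂ = f₀ · (v + v_e)/(v − v_e).

29.6 kHz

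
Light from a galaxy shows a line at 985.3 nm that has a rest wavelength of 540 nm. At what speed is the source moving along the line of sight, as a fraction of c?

λ'/λ₀ = 1.8246 > 1 (redshift), so the source is receding.
λ'/λ₀ = √((1 + β)/(1 − β)) for a receding source ⇒ β = (r² − 1)/(r² + 1) with r = λ'/λ₀.
β = (3.3293 − 1)/(3.3293 + 1) ≈ 0.538.

0.538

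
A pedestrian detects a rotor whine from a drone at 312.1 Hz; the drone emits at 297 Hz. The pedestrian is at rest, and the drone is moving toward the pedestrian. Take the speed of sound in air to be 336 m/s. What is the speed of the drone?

f' = f · v/(v − v_s) ⇒ v_s = v · |1 − f/f'|.
v_s = 336 × |1 − 297/312.1| = 336 × 0.04838 ≈ 16.3 m/s.

16.3 m/s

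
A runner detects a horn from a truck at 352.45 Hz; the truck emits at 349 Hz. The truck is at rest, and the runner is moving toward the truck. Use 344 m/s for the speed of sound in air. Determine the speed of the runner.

3.4 m/s

f' = f · (v + v_o)/v ⇒ v_o = v · |f'/f − 1|.
v_o = 344 × |352.45/349 − 1| = 344 × 0.009885 ≈ 3.4 m/s.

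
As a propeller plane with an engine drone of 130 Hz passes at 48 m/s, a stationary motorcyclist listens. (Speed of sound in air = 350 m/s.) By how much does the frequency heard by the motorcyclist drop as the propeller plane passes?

Approaching: f₁ = f · v/(v − v_s) = 130 × 350/302 ≈ 150.7 Hz.
Receding: f₂ = f · v/(v + v_s) = 130 × 350/398 ≈ 114.3 Hz.
Drop: f₁ − f₂ = 2f·v·v_s/(v² − v_s²) = 2 × 130 × 350 × 48/(350² − 48²) ≈ 36.3 Hz.

36.3 Hz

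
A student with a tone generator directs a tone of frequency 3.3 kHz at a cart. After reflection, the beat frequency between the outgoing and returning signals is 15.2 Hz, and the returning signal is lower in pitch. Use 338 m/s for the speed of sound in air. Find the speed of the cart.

0.78 m/s

Double Doppler shift off a moving reflector: f₂ = f₀ · (v + u)/(v − u) (u > 0 toward emitter).
Returning signal is lower, so f₂ = f₀ − Δf = 3300 − 15.2 = 3284.8 Hz.
Rearranging, u = v · (f₂ − f₀)/(f₂ + f₀) = 338 × -15.2/6584.8 ≈ -0.78 m/s.
So the cart is moving at 0.78 m/s away from the emitter.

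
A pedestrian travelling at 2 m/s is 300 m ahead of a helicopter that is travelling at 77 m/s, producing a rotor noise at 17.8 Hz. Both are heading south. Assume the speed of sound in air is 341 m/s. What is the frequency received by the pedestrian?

22.9 Hz

The pedestrian is ahead, so the helicopter is moving toward it while the pedestrian is moving away from the helicopter.
With source approaching and observer receding, f' = f · (v − v_o)/(v − v_s).
f' = 17.8 × (341 − 2)/(341 − 77) = 17.8 × 339/264 ≈ 22.9 Hz.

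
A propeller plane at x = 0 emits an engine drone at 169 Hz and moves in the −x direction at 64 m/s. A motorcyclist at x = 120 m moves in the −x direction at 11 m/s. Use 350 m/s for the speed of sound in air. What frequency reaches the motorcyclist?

The observer lies on the +x side, so the source is heading away from the observer and the observer is heading toward the source.
General Doppler shift: f' = f · (v + v_o)/(v + v_s).
f' = 169 × (350 + 11)/(350 + 64) = 169 × 361/414 ≈ 147 Hz.

147 Hz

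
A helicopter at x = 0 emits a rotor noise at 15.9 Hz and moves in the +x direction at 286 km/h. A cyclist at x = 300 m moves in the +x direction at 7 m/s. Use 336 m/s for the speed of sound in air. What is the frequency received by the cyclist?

20.4 Hz

286 km/h = 79.44 m/s.
The observer lies on the +x side, so the source is heading toward the observer and the observer is heading away from the source.
General Doppler shift: f' = f · (v − v_o)/(v − v_s).
f' = 15.9 × (336 − 7)/(336 − 79.44) = 15.9 × 329/256.56 ≈ 20.4 Hz.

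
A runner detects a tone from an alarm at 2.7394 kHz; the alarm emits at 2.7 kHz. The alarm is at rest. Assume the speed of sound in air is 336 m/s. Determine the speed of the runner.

f' > f, so the runner is approaching.
f' = f · (v + v_o)/v ⇒ v_o = v · |f'/f − 1|.
v_o = 336 × |2.7394/2.7 − 1| = 336 × 0.01459 ≈ 4.9 m/s.

4.9 m/s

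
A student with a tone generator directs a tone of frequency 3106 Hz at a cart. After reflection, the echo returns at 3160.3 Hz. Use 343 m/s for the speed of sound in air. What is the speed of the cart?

2.97 m/s

Double Doppler shift off a moving reflector: f₂ = f₀ · (v + u)/(v − u) (u > 0 toward emitter).
Rearranging, u = v · (f₂ − f₀)/(f₂ + f₀) = 343 × 54.3/6266.3 ≈ 2.97 m/s.
So the cart is moving at 2.97 m/s toward the emitter.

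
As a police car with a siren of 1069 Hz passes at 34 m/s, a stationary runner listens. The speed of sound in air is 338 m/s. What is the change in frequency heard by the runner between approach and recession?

Approaching: f₁ = f · v/(v − v_s) = 1069 × 338/304 ≈ 1189 Hz.
Receding: f₂ = f · v/(v + v_s) = 1069 × 338/372 ≈ 971 Hz.
Drop: f₁ − f₂ = 2f·v·v_s/(v² − v_s²) = 2 × 1069 × 338 × 34/(338² − 34²) ≈ 217 Hz.

217 Hz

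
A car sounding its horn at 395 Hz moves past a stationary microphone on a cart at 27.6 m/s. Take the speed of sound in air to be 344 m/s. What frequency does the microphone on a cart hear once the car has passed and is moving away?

Receding: f₂ = f · v/(v + v_s) = 395 × 344/371.6 ≈ 366 Hz.

366 Hz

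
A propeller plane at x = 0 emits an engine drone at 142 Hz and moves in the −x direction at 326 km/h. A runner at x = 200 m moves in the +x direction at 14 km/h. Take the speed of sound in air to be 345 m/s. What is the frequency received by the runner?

111 Hz

326 km/h = 90.56 m/s; 14 km/h = 3.889 m/s.
The observer lies on the +x side, so the source is heading away from the observer and the observer is heading away from the source.
With source receding and observer receding, f' = f · (v − v_o)/(v + v_s).
f' = 142 × (345 − 3.889)/(345 + 90.56) = 142 × 341.11/435.56 ≈ 111 Hz.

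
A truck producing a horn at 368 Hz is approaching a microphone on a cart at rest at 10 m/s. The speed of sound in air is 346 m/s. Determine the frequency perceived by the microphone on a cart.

379 Hz

Moving source, stationary observer: f' = f · v/(v − v_s) since the source is approaching.
f' = 368 × 346/(346 − 10) = 368 × 346/336 ≈ 379 Hz.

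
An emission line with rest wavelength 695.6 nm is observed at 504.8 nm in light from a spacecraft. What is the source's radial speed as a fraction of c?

λ'/λ₀ = 0.7257 < 1 (blueshift), so the source is approaching.
λ'/λ₀ = √((1 − β)/(1 + β)) for an approaching source ⇒ β = (1 − r²)/(1 + r²) with r = λ'/λ₀.
β = (1 − 0.5266)/(1 + 0.5266) ≈ 0.310.

0.310c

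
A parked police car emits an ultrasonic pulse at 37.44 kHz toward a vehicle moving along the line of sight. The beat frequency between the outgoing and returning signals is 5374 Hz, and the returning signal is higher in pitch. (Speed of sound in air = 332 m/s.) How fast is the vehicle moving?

22.2 m/s

Double Doppler shift off a moving reflector: f₂ = f₀ · (v + u)/(v − u) (u > 0 toward emitter).
Returning signal is higher, so f₂ = f₀ + Δf = 37440 + 5374 = 42814 Hz.
Rearranging, u = v · (f₂ − f₀)/(f₂ + f₀) = 332 × 5374/80254 ≈ 22.2 m/s.
So the vehicle is moving at 22.2 m/s toward the emitter.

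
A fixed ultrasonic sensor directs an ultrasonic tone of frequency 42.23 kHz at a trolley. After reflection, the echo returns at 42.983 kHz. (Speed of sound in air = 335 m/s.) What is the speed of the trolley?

Double Doppler shift off a moving reflector: f₂ = f₀ · (v + u)/(v − u) (u > 0 toward emitter).
Rearranging, u = v · (f₂ − f₀)/(f₂ + f₀) = 335 × 0.753/85.213 ≈ 2.96 m/s.
So the trolley is moving at 2.96 m/s toward the emitter.

2.96 m/s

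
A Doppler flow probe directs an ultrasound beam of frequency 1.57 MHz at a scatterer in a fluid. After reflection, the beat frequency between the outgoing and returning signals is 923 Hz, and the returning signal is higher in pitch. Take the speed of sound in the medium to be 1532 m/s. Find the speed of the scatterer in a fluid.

0.45 m/s

Double Doppler shift off a moving reflector: f₂ = f₀ · (v + u)/(v − u) (u > 0 toward emitter).
Returning signal is higher, so f₂ = f₀ + Δf = 1570000 + 923 = 1570923 Hz.
Rearranging, u = v · (f₂ − f₀)/(f₂ + f₀) = 1532 × 923/3140923 ≈ 0.45 m/s.
So the scatterer in a fluid is moving at 0.45 m/s toward the emitter.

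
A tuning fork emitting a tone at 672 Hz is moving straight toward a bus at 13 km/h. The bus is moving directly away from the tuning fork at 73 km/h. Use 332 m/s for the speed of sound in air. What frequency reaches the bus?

13 km/h = 3.611 m/s; 73 km/h = 20.28 m/s.
With source approaching and observer receding, f' = f · (v − v_o)/(v − v_s).
f' = 672 × (332 − 20.28)/(332 − 3.611) = 672 × 311.72/328.39 ≈ 638 Hz.

638 Hz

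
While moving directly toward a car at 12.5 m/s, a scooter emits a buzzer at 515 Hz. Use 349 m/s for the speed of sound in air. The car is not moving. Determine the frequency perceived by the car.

Only the source moves, toward the listener, so f' = f · v/(v − v_s).
f' = 515 × 349/(349 − 12.5) = 515 × 349/336.5 ≈ 534 Hz.

534 Hz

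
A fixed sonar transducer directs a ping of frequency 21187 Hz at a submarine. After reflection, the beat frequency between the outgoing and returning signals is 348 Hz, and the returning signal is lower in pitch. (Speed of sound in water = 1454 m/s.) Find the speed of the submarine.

12.0 m/s

Double Doppler shift off a moving reflector: f₂ = f₀ · (v + u)/(v − u) (u > 0 toward emitter).
Returning signal is lower, so f₂ = f₀ − Δf = 21187 − 348 = 20839 Hz.
Rearranging, u = v · (f₂ − f₀)/(f₂ + f₀) = 1454 × -348/42026 ≈ -12.0 m/s.
So the submarine is moving at 12.0 m/s away from the emitter.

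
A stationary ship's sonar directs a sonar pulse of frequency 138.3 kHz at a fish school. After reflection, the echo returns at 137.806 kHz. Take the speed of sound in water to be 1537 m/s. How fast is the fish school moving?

2.75 m/s

Double Doppler shift off a moving reflector: f₂ = f₀ · (v + u)/(v − u) (u > 0 toward emitter).
Rearranging, u = v · (f₂ − f₀)/(f₂ + f₀) = 1537 × -0.494/276.106 ≈ -2.75 m/s.
So the fish school is moving at 2.75 m/s away from the emitter.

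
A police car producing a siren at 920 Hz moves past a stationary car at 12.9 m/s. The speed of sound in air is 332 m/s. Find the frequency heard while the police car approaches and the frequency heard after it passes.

Approaching: f₁ = f · v/(v − v_s) = 920 × 332/319.1 ≈ 957 Hz.
Receding: f₂ = f · v/(v + v_s) = 920 × 332/344.9 ≈ 886 Hz.

957 Hz approaching; 886 Hz receding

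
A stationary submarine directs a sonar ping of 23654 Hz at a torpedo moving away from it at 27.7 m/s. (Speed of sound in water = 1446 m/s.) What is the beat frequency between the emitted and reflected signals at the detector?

The torpedo first receives the wave as a moving observer: f₁ = f₀ · (v − u)/v = 23654 × (1446 − 27.7)/1446 ≈ 23201 Hz.
The reflection then acts as a moving source: f₂ = f₁ · v/(v + u) ≈ 22765 Hz.
Equivalently f₂ = f₀ · (v − u)/(v + u).
Beat frequency: |f₂ − f₀| = 2u·f₀/(v + u) = 2 × 27.7 × 23654/1473.7 ≈ 889 Hz.

889 Hz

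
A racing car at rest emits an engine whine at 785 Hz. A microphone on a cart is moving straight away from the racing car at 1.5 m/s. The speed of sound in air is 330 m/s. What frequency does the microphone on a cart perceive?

781 Hz

Moving observer, stationary source: f' = f · (v − v_o)/v.
f' = 785 × (330 − 1.5)/330 = 785 × 328.5/330 ≈ 781 Hz.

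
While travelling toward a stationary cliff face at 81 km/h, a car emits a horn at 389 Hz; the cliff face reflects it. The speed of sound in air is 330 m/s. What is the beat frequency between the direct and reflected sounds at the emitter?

56.9 Hz

81 km/h = 22.5 m/s.
The cliff face receives the sound from a moving source: f₁ = f₀ · v/(v − v_e) = 389 × 330/307.5 ≈ 417.5 Hz.
On the return leg the car is a moving observer: f₂ = f₁ · (v + v_e)/v = 417.5 × 352.5/330 ≈ 445.9 Hz.
Beat against the emitted tone: |f₂ − f₀| = 2v_e·f₀/(v − v_e) = 2 × 22.5 × 389/307.5 ≈ 56.9 Hz.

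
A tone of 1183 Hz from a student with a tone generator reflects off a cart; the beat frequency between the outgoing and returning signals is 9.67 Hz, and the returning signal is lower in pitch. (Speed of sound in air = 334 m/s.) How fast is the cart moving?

Double Doppler shift off a moving reflector: f₂ = f₀ · (v + u)/(v − u) (u > 0 toward emitter).
Returning signal is lower, so f₂ = f₀ − Δf = 1183 − 9.67 = 1173.33 Hz.
Rearranging, u = v · (f₂ − f₀)/(f₂ + f₀) = 334 × -9.67/2356.33 ≈ -1.37 m/s.
So the cart is moving at 1.37 m/s away from the emitter.

1.37 m/s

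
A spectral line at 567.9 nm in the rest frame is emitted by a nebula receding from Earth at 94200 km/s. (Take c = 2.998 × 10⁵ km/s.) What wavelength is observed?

786.2 nm

β = v/c = 94200/299800 = 0.3142.
Relativistic Doppler for wavelength: λ' = λ₀ · √((1 + β)/(1 − β)).
λ' = 567.9 × √(1.3142/0.6858) = 567.9 × 1.38432 ≈ 786.2 nm.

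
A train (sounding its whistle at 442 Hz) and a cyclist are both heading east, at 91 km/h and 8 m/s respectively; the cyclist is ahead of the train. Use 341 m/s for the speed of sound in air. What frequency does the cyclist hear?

91 km/h = 25.28 m/s.
The cyclist is ahead, so the train is moving toward it while the cyclist is moving away from the train.
General Doppler shift: f' = f · (v − v_o)/(v − v_s).
f' = 442 × (341 − 8)/(341 − 25.28) = 442 × 333/315.72 ≈ 466 Hz.

466 Hz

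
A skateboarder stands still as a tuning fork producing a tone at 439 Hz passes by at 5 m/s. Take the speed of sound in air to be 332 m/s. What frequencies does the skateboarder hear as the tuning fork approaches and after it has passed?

446 Hz approaching; 432 Hz receding

Approaching: f₁ = f · v/(v − v_s) = 439 × 332/327 ≈ 446 Hz.
Receding: f₂ = f · v/(v + v_s) = 439 × 332/337 ≈ 432 Hz.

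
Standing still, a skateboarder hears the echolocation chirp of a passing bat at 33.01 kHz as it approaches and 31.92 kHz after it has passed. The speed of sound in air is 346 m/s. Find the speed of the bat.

f₁/f₂ = (v + v_s)/(v − v_s), so v_s = v · (f₁ − f₂)/(f₁ + f₂).
v_s = 346 × (33.01 − 31.92)/(33.01 + 31.92) = 346 × 1.09/64.93 ≈ 5.8 m/s.

5.8 m/s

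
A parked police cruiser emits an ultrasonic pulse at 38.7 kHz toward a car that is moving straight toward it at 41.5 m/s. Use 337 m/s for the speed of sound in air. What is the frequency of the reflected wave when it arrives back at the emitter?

The car first receives the wave as a moving observer: f₁ = f₀ · (v + u)/v = 38.7 × (337 + 41.5)/337 ≈ 43.5 kHz.
The reflection then acts as a moving source: f₂ = f₁ · v/(v − u) ≈ 49.6 kHz.
Equivalently f₂ = f₀ · (v + u)/(v − u).

49.6 kHz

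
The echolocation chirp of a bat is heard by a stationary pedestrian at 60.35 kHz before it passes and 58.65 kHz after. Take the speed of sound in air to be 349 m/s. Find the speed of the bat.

f₁/f₂ = (v + v_s)/(v − v_s), so v_s = v · (f₁ − f₂)/(f₁ + f₂).
v_s = 349 × (60.35 − 58.65)/(60.35 + 58.65) = 349 × 1.70/119.00 ≈ 5.0 m/s.

5.0 m/s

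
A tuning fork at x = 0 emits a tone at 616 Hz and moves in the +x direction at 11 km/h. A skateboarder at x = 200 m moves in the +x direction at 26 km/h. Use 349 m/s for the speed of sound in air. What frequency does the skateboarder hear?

609 Hz

11 km/h = 3.056 m/s; 26 km/h = 7.222 m/s.
The observer lies on the +x side, so the source is heading toward the observer and the observer is heading away from the source.
Both move, so f' = f · (v − v_o)/(v − v_s).
f' = 616 × (349 − 7.222)/(349 − 3.056) = 616 × 341.78/345.94 ≈ 609 Hz.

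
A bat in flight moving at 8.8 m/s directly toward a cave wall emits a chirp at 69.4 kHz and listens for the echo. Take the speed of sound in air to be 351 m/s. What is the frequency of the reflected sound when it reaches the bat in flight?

73.0 kHz

The cave wall receives the sound from a moving source: f₁ = f₀ · v/(v − v_e) = 69.4 × 351/342.2 ≈ 71.2 kHz.
On the return leg the bat in flight is a moving observer: f₂ = f₁ · (v + v_e)/v = 71.2 × 359.8/351 ≈ 73.0 kHz.
Equivalently f₂ = f₀ · (v + v_e)/(v − v_e).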